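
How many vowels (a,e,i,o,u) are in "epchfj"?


Input: epchfj
Checking each character:
  'e' at position 0: vowel (running total: 1)
  'p' at position 1: consonant
  'c' at position 2: consonant
  'h' at position 3: consonant
  'f' at position 4: consonant
  'j' at position 5: consonant
Total vowels: 1

1


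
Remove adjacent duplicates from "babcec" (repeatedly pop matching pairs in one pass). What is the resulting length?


Input: babcec
Stack-based adjacent duplicate removal:
  Read 'b': push. Stack: b
  Read 'a': push. Stack: ba
  Read 'b': push. Stack: bab
  Read 'c': push. Stack: babc
  Read 'e': push. Stack: babce
  Read 'c': push. Stack: babcec
Final stack: "babcec" (length 6)

6


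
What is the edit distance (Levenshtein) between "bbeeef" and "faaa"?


Computing edit distance: "bbeeef" -> "faaa"
DP table:
           f    a    a    a
      0    1    2    3    4
  b   1    1    2    3    4
  b   2    2    2    3    4
  e   3    3    3    3    4
  e   4    4    4    4    4
  e   5    5    5    5    5
  f   6    5    6    6    6
Edit distance = dp[6][4] = 6

6


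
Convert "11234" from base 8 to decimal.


Input: "11234" in base 8
Positional expansion:
  Digit '1' (value 1) x 8^4 = 4096
  Digit '1' (value 1) x 8^3 = 512
  Digit '2' (value 2) x 8^2 = 128
  Digit '3' (value 3) x 8^1 = 24
  Digit '4' (value 4) x 8^0 = 4
Sum = 4764

4764


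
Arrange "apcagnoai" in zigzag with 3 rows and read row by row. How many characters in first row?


Zigzag "apcagnoai" into 3 rows:
Placing characters:
  'a' => row 0
  'p' => row 1
  'c' => row 2
  'a' => row 1
  'g' => row 0
  'n' => row 1
  'o' => row 2
  'a' => row 1
  'i' => row 0
Rows:
  Row 0: "agi"
  Row 1: "pana"
  Row 2: "co"
First row length: 3

3


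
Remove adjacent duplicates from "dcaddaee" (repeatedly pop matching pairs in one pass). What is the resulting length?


Input: dcaddaee
Stack-based adjacent duplicate removal:
  Read 'd': push. Stack: d
  Read 'c': push. Stack: dc
  Read 'a': push. Stack: dca
  Read 'd': push. Stack: dcad
  Read 'd': matches stack top 'd' => pop. Stack: dca
  Read 'a': matches stack top 'a' => pop. Stack: dc
  Read 'e': push. Stack: dce
  Read 'e': matches stack top 'e' => pop. Stack: dc
Final stack: "dc" (length 2)

2


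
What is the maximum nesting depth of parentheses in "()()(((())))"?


Input: "()()(((())))"
Tracking depth:
  Position 0 '(': depth becomes 1
  Position 1 ')': depth becomes 0
  Position 2 '(': depth becomes 1
  Position 3 ')': depth becomes 0
  Position 4 '(': depth becomes 1
  Position 5 '(': depth becomes 2
  Position 6 '(': depth becomes 3
  Position 7 '(': depth becomes 4
  Position 8 ')': depth becomes 3
  Position 9 ')': depth becomes 2
  Position 10 ')': depth becomes 1
  Position 11 ')': depth becomes 0
Maximum depth reached: 4

4


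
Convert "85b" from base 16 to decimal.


Input: "85b" in base 16
Positional expansion:
  Digit '8' (value 8) x 16^2 = 2048
  Digit '5' (value 5) x 16^1 = 80
  Digit 'b' (value 11) x 16^0 = 11
Sum = 2139

2139


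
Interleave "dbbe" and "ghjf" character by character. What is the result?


Interleaving "dbbe" and "ghjf":
  Position 0: 'd' from first, 'g' from second => "dg"
  Position 1: 'b' from first, 'h' from second => "bh"
  Position 2: 'b' from first, 'j' from second => "bj"
  Position 3: 'e' from first, 'f' from second => "ef"
Result: dgbhbjef

dgbhbjef


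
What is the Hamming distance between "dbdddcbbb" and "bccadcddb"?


Comparing "dbdddcbbb" and "bccadcddb" position by position:
  Position 0: 'd' vs 'b' => differ
  Position 1: 'b' vs 'c' => differ
  Position 2: 'd' vs 'c' => differ
  Position 3: 'd' vs 'a' => differ
  Position 4: 'd' vs 'd' => same
  Position 5: 'c' vs 'c' => same
  Position 6: 'b' vs 'd' => differ
  Position 7: 'b' vs 'd' => differ
  Position 8: 'b' vs 'b' => same
Total differences (Hamming distance): 6

6


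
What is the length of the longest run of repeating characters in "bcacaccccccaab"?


Input: "bcacaccccccaab"
Scanning for longest run:
  Position 1 ('c'): new char, reset run to 1
  Position 2 ('a'): new char, reset run to 1
  Position 3 ('c'): new char, reset run to 1
  Position 4 ('a'): new char, reset run to 1
  Position 5 ('c'): new char, reset run to 1
  Position 6 ('c'): continues run of 'c', length=2
  Position 7 ('c'): continues run of 'c', length=3
  Position 8 ('c'): continues run of 'c', length=4
  Position 9 ('c'): continues run of 'c', length=5
  Position 10 ('c'): continues run of 'c', length=6
  Position 11 ('a'): new char, reset run to 1
  Position 12 ('a'): continues run of 'a', length=2
  Position 13 ('b'): new char, reset run to 1
Longest run: 'c' with length 6

6


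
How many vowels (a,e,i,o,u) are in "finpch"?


Input: finpch
Checking each character:
  'f' at position 0: consonant
  'i' at position 1: vowel (running total: 1)
  'n' at position 2: consonant
  'p' at position 3: consonant
  'c' at position 4: consonant
  'h' at position 5: consonant
Total vowels: 1

1


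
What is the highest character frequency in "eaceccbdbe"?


Input: eaceccbdbe
Character counts:
  'a': 1
  'b': 2
  'c': 3
  'd': 1
  'e': 3
Maximum frequency: 3

3


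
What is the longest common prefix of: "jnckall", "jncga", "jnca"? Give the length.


Words: jnckall, jncga, jnca
  Position 0: all 'j' => match
  Position 1: all 'n' => match
  Position 2: all 'c' => match
  Position 3: ('k', 'g', 'a') => mismatch, stop
LCP = "jnc" (length 3)

3


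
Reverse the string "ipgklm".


Input: ipgklm
Reading characters right to left:
  Position 5: 'm'
  Position 4: 'l'
  Position 3: 'k'
  Position 2: 'g'
  Position 1: 'p'
  Position 0: 'i'
Reversed: mlkgpi

mlkgpi


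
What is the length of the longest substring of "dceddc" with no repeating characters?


Input: "dceddc"
Sliding window (track last position of each char):
  Position 0 ('d'): window [0,0] length 1 -- new best
  Position 1 ('c'): window [0,1] length 2 -- new best
  Position 2 ('e'): window [0,2] length 3 -- new best
  Position 3 ('d'): repeat (last at 0), move window start to 1
  Position 3 ('d'): window [1,3] length 3
  Position 4 ('d'): repeat (last at 3), move window start to 4
  Position 4 ('d'): window [4,4] length 1
  Position 5 ('c'): window [4,5] length 2
Longest substring with no repeats: "dce" with length 3

3


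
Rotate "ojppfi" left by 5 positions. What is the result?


Input: "ojppfi", rotate left by 5
First 5 characters: "ojppf"
Remaining characters: "i"
Concatenate remaining + first: "i" + "ojppf" = "iojppf"

iojppf


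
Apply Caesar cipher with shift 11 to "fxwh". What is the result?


Caesar cipher: shift "fxwh" by 11
  'f' (pos 5) + 11 = pos 16 = 'q'
  'x' (pos 23) + 11 = pos 8 = 'i'
  'w' (pos 22) + 11 = pos 7 = 'h'
  'h' (pos 7) + 11 = pos 18 = 's'
Result: qihs

qihs


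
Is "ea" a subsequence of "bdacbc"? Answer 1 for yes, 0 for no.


Check if "ea" is a subsequence of "bdacbc"
Greedy scan:
  Position 0 ('b'): no match needed
  Position 1 ('d'): no match needed
  Position 2 ('a'): no match needed
  Position 3 ('c'): no match needed
  Position 4 ('b'): no match needed
  Position 5 ('c'): no match needed
Only matched 0/2 characters => not a subsequence

0


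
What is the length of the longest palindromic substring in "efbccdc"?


Input: "efbccdc"
Checking substrings for palindromes:
  [4:7] "cdc" (len 3) => palindrome
  [3:5] "cc" (len 2) => palindrome
Longest palindromic substring: "cdc" with length 3

3


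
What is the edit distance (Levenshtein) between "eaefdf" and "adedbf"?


Computing edit distance: "eaefdf" -> "adedbf"
DP table:
           a    d    e    d    b    f
      0    1    2    3    4    5    6
  e   1    1    2    2    3    4    5
  a   2    1    2    3    3    4    5
  e   3    2    2    2    3    4    5
  f   4    3    3    3    3    4    4
  d   5    4    3    4    3    4    5
  f   6    5    4    4    4    4    4
Edit distance = dp[6][6] = 4

4


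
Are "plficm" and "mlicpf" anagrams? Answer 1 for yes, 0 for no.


Strings: "plficm", "mlicpf"
Sorted first:  cfilmp
Sorted second: cfilmp
Sorted forms match => anagrams

1


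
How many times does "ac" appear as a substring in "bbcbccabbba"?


Searching for "ac" in "bbcbccabbba"
Scanning each position:
  Position 0: "bb" => no
  Position 1: "bc" => no
  Position 2: "cb" => no
  Position 3: "bc" => no
  Position 4: "cc" => no
  Position 5: "ca" => no
  Position 6: "ab" => no
  Position 7: "bb" => no
  Position 8: "bb" => no
  Position 9: "ba" => no
Total occurrences: 0

0


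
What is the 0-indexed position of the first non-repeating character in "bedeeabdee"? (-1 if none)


Input: bedeeabdee
Character frequencies:
  'a': 1
  'b': 2
  'd': 2
  'e': 5
Scanning left to right for freq == 1:
  Position 0 ('b'): freq=2, skip
  Position 1 ('e'): freq=5, skip
  Position 2 ('d'): freq=2, skip
  Position 3 ('e'): freq=5, skip
  Position 4 ('e'): freq=5, skip
  Position 5 ('a'): unique! => answer = 5

5


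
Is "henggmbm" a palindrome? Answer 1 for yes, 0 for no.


Input: henggmbm
Reversed: mbmggneh
  Compare pos 0 ('h') with pos 7 ('m'): MISMATCH
  Compare pos 1 ('e') with pos 6 ('b'): MISMATCH
  Compare pos 2 ('n') with pos 5 ('m'): MISMATCH
  Compare pos 3 ('g') with pos 4 ('g'): match
Result: not a palindrome

0


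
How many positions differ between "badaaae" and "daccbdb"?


Comparing "badaaae" and "daccbdb" position by position:
  Position 0: 'b' vs 'd' => DIFFER
  Position 1: 'a' vs 'a' => same
  Position 2: 'd' vs 'c' => DIFFER
  Position 3: 'a' vs 'c' => DIFFER
  Position 4: 'a' vs 'b' => DIFFER
  Position 5: 'a' vs 'd' => DIFFER
  Position 6: 'e' vs 'b' => DIFFER
Positions that differ: 6

6


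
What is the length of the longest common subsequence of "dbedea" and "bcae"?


LCS of "dbedea" and "bcae"
DP table:
           b    c    a    e
      0    0    0    0    0
  d   0    0    0    0    0
  b   0    1    1    1    1
  e   0    1    1    1    2
  d   0    1    1    1    2
  e   0    1    1    1    2
  a   0    1    1    2    2
LCS length = dp[6][4] = 2

2


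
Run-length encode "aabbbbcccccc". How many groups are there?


Input: aabbbbcccccc
Scanning for consecutive runs:
  Group 1: 'a' x 2 (positions 0-1)
  Group 2: 'b' x 4 (positions 2-5)
  Group 3: 'c' x 6 (positions 6-11)
Total groups: 3

3


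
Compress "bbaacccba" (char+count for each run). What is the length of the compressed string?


Input: bbaacccba
Runs:
  'b' x 2 => "b2"
  'a' x 2 => "a2"
  'c' x 3 => "c3"
  'b' x 1 => "b1"
  'a' x 1 => "a1"
Compressed: "b2a2c3b1a1"
Compressed length: 10

10


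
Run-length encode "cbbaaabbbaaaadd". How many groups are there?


Input: cbbaaabbbaaaadd
Scanning for consecutive runs:
  Group 1: 'c' x 1 (positions 0-0)
  Group 2: 'b' x 2 (positions 1-2)
  Group 3: 'a' x 3 (positions 3-5)
  Group 4: 'b' x 3 (positions 6-8)
  Group 5: 'a' x 4 (positions 9-12)
  Group 6: 'd' x 2 (positions 13-14)
Total groups: 6

6


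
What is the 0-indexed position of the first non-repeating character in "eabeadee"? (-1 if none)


Input: eabeadee
Character frequencies:
  'a': 2
  'b': 1
  'd': 1
  'e': 4
Scanning left to right for freq == 1:
  Position 0 ('e'): freq=4, skip
  Position 1 ('a'): freq=2, skip
  Position 2 ('b'): unique! => answer = 2

2


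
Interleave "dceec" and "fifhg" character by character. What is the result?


Interleaving "dceec" and "fifhg":
  Position 0: 'd' from first, 'f' from second => "df"
  Position 1: 'c' from first, 'i' from second => "ci"
  Position 2: 'e' from first, 'f' from second => "ef"
  Position 3: 'e' from first, 'h' from second => "eh"
  Position 4: 'c' from first, 'g' from second => "cg"
Result: dfciefehcg

dfciefehcg


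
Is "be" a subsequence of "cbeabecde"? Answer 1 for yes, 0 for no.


Check if "be" is a subsequence of "cbeabecde"
Greedy scan:
  Position 0 ('c'): no match needed
  Position 1 ('b'): matches sub[0] = 'b'
  Position 2 ('e'): matches sub[1] = 'e'
  Position 3 ('a'): no match needed
  Position 4 ('b'): no match needed
  Position 5 ('e'): no match needed
  Position 6 ('c'): no match needed
  Position 7 ('d'): no match needed
  Position 8 ('e'): no match needed
All 2 characters matched => is a subsequence

1


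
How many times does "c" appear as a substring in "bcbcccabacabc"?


Searching for "c" in "bcbcccabacabc"
Scanning each position:
  Position 0: "b" => no
  Position 1: "c" => MATCH
  Position 2: "b" => no
  Position 3: "c" => MATCH
  Position 4: "c" => MATCH
  Position 5: "c" => MATCH
  Position 6: "a" => no
  Position 7: "b" => no
  Position 8: "a" => no
  Position 9: "c" => MATCH
  Position 10: "a" => no
  Position 11: "b" => no
  Position 12: "c" => MATCH
Total occurrences: 6

6


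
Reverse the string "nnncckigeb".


Input: nnncckigeb
Reading characters right to left:
  Position 9: 'b'
  Position 8: 'e'
  Position 7: 'g'
  Position 6: 'i'
  Position 5: 'k'
  Position 4: 'c'
  Position 3: 'c'
  Position 2: 'n'
  Position 1: 'n'
  Position 0: 'n'
Reversed: begikccnnn

begikccnnn


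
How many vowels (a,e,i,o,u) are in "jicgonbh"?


Input: jicgonbh
Checking each character:
  'j' at position 0: consonant
  'i' at position 1: vowel (running total: 1)
  'c' at position 2: consonant
  'g' at position 3: consonant
  'o' at position 4: vowel (running total: 2)
  'n' at position 5: consonant
  'b' at position 6: consonant
  'h' at position 7: consonant
Total vowels: 2

2


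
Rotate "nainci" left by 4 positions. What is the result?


Input: "nainci", rotate left by 4
First 4 characters: "nain"
Remaining characters: "ci"
Concatenate remaining + first: "ci" + "nain" = "cinain"

cinain


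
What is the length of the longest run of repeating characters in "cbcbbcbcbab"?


Input: "cbcbbcbcbab"
Scanning for longest run:
  Position 1 ('b'): new char, reset run to 1
  Position 2 ('c'): new char, reset run to 1
  Position 3 ('b'): new char, reset run to 1
  Position 4 ('b'): continues run of 'b', length=2
  Position 5 ('c'): new char, reset run to 1
  Position 6 ('b'): new char, reset run to 1
  Position 7 ('c'): new char, reset run to 1
  Position 8 ('b'): new char, reset run to 1
  Position 9 ('a'): new char, reset run to 1
  Position 10 ('b'): new char, reset run to 1
Longest run: 'b' with length 2

2


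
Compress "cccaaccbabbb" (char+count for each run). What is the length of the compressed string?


Input: cccaaccbabbb
Runs:
  'c' x 3 => "c3"
  'a' x 2 => "a2"
  'c' x 2 => "c2"
  'b' x 1 => "b1"
  'a' x 1 => "a1"
  'b' x 3 => "b3"
Compressed: "c3a2c2b1a1b3"
Compressed length: 12

12


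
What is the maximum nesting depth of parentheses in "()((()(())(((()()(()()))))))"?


Input: "()((()(())(((()()(()()))))))"
Tracking depth:
  Position 0 '(': depth becomes 1
  Position 1 ')': depth becomes 0
  Position 2 '(': depth becomes 1
  Position 3 '(': depth becomes 2
  Position 4 '(': depth becomes 3
  Position 5 ')': depth becomes 2
  Position 6 '(': depth becomes 3
  Position 7 '(': depth becomes 4
  Position 8 ')': depth becomes 3
  Position 9 ')': depth becomes 2
  Position 10 '(': depth becomes 3
  Position 11 '(': depth becomes 4
  Position 12 '(': depth becomes 5
  Position 13 '(': depth becomes 6
  Position 14 ')': depth becomes 5
  Position 15 '(': depth becomes 6
  Position 16 ')': depth becomes 5
  Position 17 '(': depth becomes 6
  Position 18 '(': depth becomes 7
  Position 19 ')': depth becomes 6
  Position 20 '(': depth becomes 7
  Position 21 ')': depth becomes 6
  Position 22 ')': depth becomes 5
  Position 23 ')': depth becomes 4
  Position 24 ')': depth becomes 3
  Position 25 ')': depth becomes 2
  Position 26 ')': depth becomes 1
  Position 27 ')': depth becomes 0
Maximum depth reached: 7

7


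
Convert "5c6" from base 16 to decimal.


Input: "5c6" in base 16
Positional expansion:
  Digit '5' (value 5) x 16^2 = 1280
  Digit 'c' (value 12) x 16^1 = 192
  Digit '6' (value 6) x 16^0 = 6
Sum = 1478

1478


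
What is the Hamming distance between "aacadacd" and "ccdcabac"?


Comparing "aacadacd" and "ccdcabac" position by position:
  Position 0: 'a' vs 'c' => differ
  Position 1: 'a' vs 'c' => differ
  Position 2: 'c' vs 'd' => differ
  Position 3: 'a' vs 'c' => differ
  Position 4: 'd' vs 'a' => differ
  Position 5: 'a' vs 'b' => differ
  Position 6: 'c' vs 'a' => differ
  Position 7: 'd' vs 'c' => differ
Total differences (Hamming distance): 8

8


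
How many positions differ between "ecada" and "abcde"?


Comparing "ecada" and "abcde" position by position:
  Position 0: 'e' vs 'a' => DIFFER
  Position 1: 'c' vs 'b' => DIFFER
  Position 2: 'a' vs 'c' => DIFFER
  Position 3: 'd' vs 'd' => same
  Position 4: 'a' vs 'e' => DIFFER
Positions that differ: 4

4


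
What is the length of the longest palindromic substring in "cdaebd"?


Input: "cdaebd"
Checking substrings for palindromes:
  No multi-char palindromic substrings found
Longest palindromic substring: "c" with length 1

1


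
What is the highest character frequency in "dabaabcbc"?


Input: dabaabcbc
Character counts:
  'a': 3
  'b': 3
  'c': 2
  'd': 1
Maximum frequency: 3

3


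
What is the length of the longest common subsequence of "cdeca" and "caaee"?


LCS of "cdeca" and "caaee"
DP table:
           c    a    a    e    e
      0    0    0    0    0    0
  c   0    1    1    1    1    1
  d   0    1    1    1    1    1
  e   0    1    1    1    2    2
  c   0    1    1    1    2    2
  a   0    1    2    2    2    2
LCS length = dp[5][5] = 2

2


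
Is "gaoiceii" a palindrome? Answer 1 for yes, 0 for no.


Input: gaoiceii
Reversed: iiecioag
  Compare pos 0 ('g') with pos 7 ('i'): MISMATCH
  Compare pos 1 ('a') with pos 6 ('i'): MISMATCH
  Compare pos 2 ('o') with pos 5 ('e'): MISMATCH
  Compare pos 3 ('i') with pos 4 ('c'): MISMATCH
Result: not a palindrome

0


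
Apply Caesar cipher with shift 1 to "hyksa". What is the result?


Caesar cipher: shift "hyksa" by 1
  'h' (pos 7) + 1 = pos 8 = 'i'
  'y' (pos 24) + 1 = pos 25 = 'z'
  'k' (pos 10) + 1 = pos 11 = 'l'
  's' (pos 18) + 1 = pos 19 = 't'
  'a' (pos 0) + 1 = pos 1 = 'b'
Result: izltb

izltb


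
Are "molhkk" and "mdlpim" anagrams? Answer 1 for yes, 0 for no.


Strings: "molhkk", "mdlpim"
Sorted first:  hkklmo
Sorted second: dilmmp
Differ at position 0: 'h' vs 'd' => not anagrams

0


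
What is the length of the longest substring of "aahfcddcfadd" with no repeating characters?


Input: "aahfcddcfadd"
Sliding window (track last position of each char):
  Position 0 ('a'): window [0,0] length 1 -- new best
  Position 1 ('a'): repeat (last at 0), move window start to 1
  Position 1 ('a'): window [1,1] length 1
  Position 2 ('h'): window [1,2] length 2 -- new best
  Position 3 ('f'): window [1,3] length 3 -- new best
  Position 4 ('c'): window [1,4] length 4 -- new best
  Position 5 ('d'): window [1,5] length 5 -- new best
  Position 6 ('d'): repeat (last at 5), move window start to 6
  Position 6 ('d'): window [6,6] length 1
  Position 7 ('c'): window [6,7] length 2
  Position 8 ('f'): window [6,8] length 3
  Position 9 ('a'): window [6,9] length 4
  Position 10 ('d'): repeat (last at 6), move window start to 7
  Position 10 ('d'): window [7,10] length 4
  Position 11 ('d'): repeat (last at 10), move window start to 11
  Position 11 ('d'): window [11,11] length 1
Longest substring with no repeats: "ahfcd" with length 5

5


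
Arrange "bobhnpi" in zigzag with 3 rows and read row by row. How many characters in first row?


Zigzag "bobhnpi" into 3 rows:
Placing characters:
  'b' => row 0
  'o' => row 1
  'b' => row 2
  'h' => row 1
  'n' => row 0
  'p' => row 1
  'i' => row 2
Rows:
  Row 0: "bn"
  Row 1: "ohp"
  Row 2: "bi"
First row length: 2

2


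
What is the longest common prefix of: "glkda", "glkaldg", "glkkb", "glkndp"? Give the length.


Words: glkda, glkaldg, glkkb, glkndp
  Position 0: all 'g' => match
  Position 1: all 'l' => match
  Position 2: all 'k' => match
  Position 3: ('d', 'a', 'k', 'n') => mismatch, stop
LCP = "glk" (length 3)

3


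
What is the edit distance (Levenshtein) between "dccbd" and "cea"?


Computing edit distance: "dccbd" -> "cea"
DP table:
           c    e    a
      0    1    2    3
  d   1    1    2    3
  c   2    1    2    3
  c   3    2    2    3
  b   4    3    3    3
  d   5    4    4    4
Edit distance = dp[5][3] = 4

4


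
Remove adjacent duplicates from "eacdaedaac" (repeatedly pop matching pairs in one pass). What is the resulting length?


Input: eacdaedaac
Stack-based adjacent duplicate removal:
  Read 'e': push. Stack: e
  Read 'a': push. Stack: ea
  Read 'c': push. Stack: eac
  Read 'd': push. Stack: eacd
  Read 'a': push. Stack: eacda
  Read 'e': push. Stack: eacdae
  Read 'd': push. Stack: eacdaed
  Read 'a': push. Stack: eacdaeda
  Read 'a': matches stack top 'a' => pop. Stack: eacdaed
  Read 'c': push. Stack: eacdaedc
Final stack: "eacdaedc" (length 8)

8


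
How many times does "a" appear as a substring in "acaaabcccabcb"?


Searching for "a" in "acaaabcccabcb"
Scanning each position:
  Position 0: "a" => MATCH
  Position 1: "c" => no
  Position 2: "a" => MATCH
  Position 3: "a" => MATCH
  Position 4: "a" => MATCH
  Position 5: "b" => no
  Position 6: "c" => no
  Position 7: "c" => no
  Position 8: "c" => no
  Position 9: "a" => MATCH
  Position 10: "b" => no
  Position 11: "c" => no
  Position 12: "b" => no
Total occurrences: 5

5


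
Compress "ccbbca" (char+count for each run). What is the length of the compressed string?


Input: ccbbca
Runs:
  'c' x 2 => "c2"
  'b' x 2 => "b2"
  'c' x 1 => "c1"
  'a' x 1 => "a1"
Compressed: "c2b2c1a1"
Compressed length: 8

8


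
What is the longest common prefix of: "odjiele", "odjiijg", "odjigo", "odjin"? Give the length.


Words: odjiele, odjiijg, odjigo, odjin
  Position 0: all 'o' => match
  Position 1: all 'd' => match
  Position 2: all 'j' => match
  Position 3: all 'i' => match
  Position 4: ('e', 'i', 'g', 'n') => mismatch, stop
LCP = "odji" (length 4)

4


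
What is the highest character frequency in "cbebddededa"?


Input: cbebddededa
Character counts:
  'a': 1
  'b': 2
  'c': 1
  'd': 4
  'e': 3
Maximum frequency: 4

4


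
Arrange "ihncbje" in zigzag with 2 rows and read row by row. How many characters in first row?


Zigzag "ihncbje" into 2 rows:
Placing characters:
  'i' => row 0
  'h' => row 1
  'n' => row 0
  'c' => row 1
  'b' => row 0
  'j' => row 1
  'e' => row 0
Rows:
  Row 0: "inbe"
  Row 1: "hcj"
First row length: 4

4


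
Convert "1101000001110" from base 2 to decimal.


Input: "1101000001110" in base 2
Positional expansion:
  Digit '1' (value 1) x 2^12 = 4096
  Digit '1' (value 1) x 2^11 = 2048
  Digit '0' (value 0) x 2^10 = 0
  Digit '1' (value 1) x 2^9 = 512
  Digit '0' (value 0) x 2^8 = 0
  Digit '0' (value 0) x 2^7 = 0
  Digit '0' (value 0) x 2^6 = 0
  Digit '0' (value 0) x 2^5 = 0
  Digit '0' (value 0) x 2^4 = 0
  Digit '1' (value 1) x 2^3 = 8
  Digit '1' (value 1) x 2^2 = 4
  Digit '1' (value 1) x 2^1 = 2
  Digit '0' (value 0) x 2^0 = 0
Sum = 6670

6670


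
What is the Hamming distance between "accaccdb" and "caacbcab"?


Comparing "accaccdb" and "caacbcab" position by position:
  Position 0: 'a' vs 'c' => differ
  Position 1: 'c' vs 'a' => differ
  Position 2: 'c' vs 'a' => differ
  Position 3: 'a' vs 'c' => differ
  Position 4: 'c' vs 'b' => differ
  Position 5: 'c' vs 'c' => same
  Position 6: 'd' vs 'a' => differ
  Position 7: 'b' vs 'b' => same
Total differences (Hamming distance): 6

6


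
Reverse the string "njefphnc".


Input: njefphnc
Reading characters right to left:
  Position 7: 'c'
  Position 6: 'n'
  Position 5: 'h'
  Position 4: 'p'
  Position 3: 'f'
  Position 2: 'e'
  Position 1: 'j'
  Position 0: 'n'
Reversed: cnhpfejn

cnhpfejn


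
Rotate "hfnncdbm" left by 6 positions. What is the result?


Input: "hfnncdbm", rotate left by 6
First 6 characters: "hfnncd"
Remaining characters: "bm"
Concatenate remaining + first: "bm" + "hfnncd" = "bmhfnncd"

bmhfnncd


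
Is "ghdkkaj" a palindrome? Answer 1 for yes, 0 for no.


Input: ghdkkaj
Reversed: jakkdhg
  Compare pos 0 ('g') with pos 6 ('j'): MISMATCH
  Compare pos 1 ('h') with pos 5 ('a'): MISMATCH
  Compare pos 2 ('d') with pos 4 ('k'): MISMATCH
Result: not a palindrome

0


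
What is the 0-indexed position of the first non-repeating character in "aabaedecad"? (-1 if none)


Input: aabaedecad
Character frequencies:
  'a': 4
  'b': 1
  'c': 1
  'd': 2
  'e': 2
Scanning left to right for freq == 1:
  Position 0 ('a'): freq=4, skip
  Position 1 ('a'): freq=4, skip
  Position 2 ('b'): unique! => answer = 2

2


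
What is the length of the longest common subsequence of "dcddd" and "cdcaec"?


LCS of "dcddd" and "cdcaec"
DP table:
           c    d    c    a    e    c
      0    0    0    0    0    0    0
  d   0    0    1    1    1    1    1
  c   0    1    1    2    2    2    2
  d   0    1    2    2    2    2    2
  d   0    1    2    2    2    2    2
  d   0    1    2    2    2    2    2
LCS length = dp[5][6] = 2

2


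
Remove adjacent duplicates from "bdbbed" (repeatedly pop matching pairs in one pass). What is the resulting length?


Input: bdbbed
Stack-based adjacent duplicate removal:
  Read 'b': push. Stack: b
  Read 'd': push. Stack: bd
  Read 'b': push. Stack: bdb
  Read 'b': matches stack top 'b' => pop. Stack: bd
  Read 'e': push. Stack: bde
  Read 'd': push. Stack: bded
Final stack: "bded" (length 4)

4


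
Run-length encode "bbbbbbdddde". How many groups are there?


Input: bbbbbbdddde
Scanning for consecutive runs:
  Group 1: 'b' x 6 (positions 0-5)
  Group 2: 'd' x 4 (positions 6-9)
  Group 3: 'e' x 1 (positions 10-10)
Total groups: 3

3


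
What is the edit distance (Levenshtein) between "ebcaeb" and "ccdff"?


Computing edit distance: "ebcaeb" -> "ccdff"
DP table:
           c    c    d    f    f
      0    1    2    3    4    5
  e   1    1    2    3    4    5
  b   2    2    2    3    4    5
  c   3    2    2    3    4    5
  a   4    3    3    3    4    5
  e   5    4    4    4    4    5
  b   6    5    5    5    5    5
Edit distance = dp[6][5] = 5

5


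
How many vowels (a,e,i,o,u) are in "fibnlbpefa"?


Input: fibnlbpefa
Checking each character:
  'f' at position 0: consonant
  'i' at position 1: vowel (running total: 1)
  'b' at position 2: consonant
  'n' at position 3: consonant
  'l' at position 4: consonant
  'b' at position 5: consonant
  'p' at position 6: consonant
  'e' at position 7: vowel (running total: 2)
  'f' at position 8: consonant
  'a' at position 9: vowel (running total: 3)
Total vowels: 3

3


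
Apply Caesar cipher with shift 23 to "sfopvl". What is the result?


Caesar cipher: shift "sfopvl" by 23
  's' (pos 18) + 23 = pos 15 = 'p'
  'f' (pos 5) + 23 = pos 2 = 'c'
  'o' (pos 14) + 23 = pos 11 = 'l'
  'p' (pos 15) + 23 = pos 12 = 'm'
  'v' (pos 21) + 23 = pos 18 = 's'
  'l' (pos 11) + 23 = pos 8 = 'i'
Result: pclmsi

pclmsi


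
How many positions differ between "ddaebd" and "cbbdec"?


Comparing "ddaebd" and "cbbdec" position by position:
  Position 0: 'd' vs 'c' => DIFFER
  Position 1: 'd' vs 'b' => DIFFER
  Position 2: 'a' vs 'b' => DIFFER
  Position 3: 'e' vs 'd' => DIFFER
  Position 4: 'b' vs 'e' => DIFFER
  Position 5: 'd' vs 'c' => DIFFER
Positions that differ: 6

6


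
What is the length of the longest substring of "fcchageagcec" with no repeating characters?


Input: "fcchageagcec"
Sliding window (track last position of each char):
  Position 0 ('f'): window [0,0] length 1 -- new best
  Position 1 ('c'): window [0,1] length 2 -- new best
  Position 2 ('c'): repeat (last at 1), move window start to 2
  Position 2 ('c'): window [2,2] length 1
  Position 3 ('h'): window [2,3] length 2
  Position 4 ('a'): window [2,4] length 3 -- new best
  Position 5 ('g'): window [2,5] length 4 -- new best
  Position 6 ('e'): window [2,6] length 5 -- new best
  Position 7 ('a'): repeat (last at 4), move window start to 5
  Position 7 ('a'): window [5,7] length 3
  Position 8 ('g'): repeat (last at 5), move window start to 6
  Position 8 ('g'): window [6,8] length 3
  Position 9 ('c'): window [6,9] length 4
  Position 10 ('e'): repeat (last at 6), move window start to 7
  Position 10 ('e'): window [7,10] length 4
  Position 11 ('c'): repeat (last at 9), move window start to 10
  Position 11 ('c'): window [10,11] length 2
Longest substring with no repeats: "chage" with length 5

5


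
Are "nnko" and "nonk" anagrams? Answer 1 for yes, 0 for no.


Strings: "nnko", "nonk"
Sorted first:  knno
Sorted second: knno
Sorted forms match => anagrams

1


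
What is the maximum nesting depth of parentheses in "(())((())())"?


Input: "(())((())())"
Tracking depth:
  Position 0 '(': depth becomes 1
  Position 1 '(': depth becomes 2
  Position 2 ')': depth becomes 1
  Position 3 ')': depth becomes 0
  Position 4 '(': depth becomes 1
  Position 5 '(': depth becomes 2
  Position 6 '(': depth becomes 3
  Position 7 ')': depth becomes 2
  Position 8 ')': depth becomes 1
  Position 9 '(': depth becomes 2
  Position 10 ')': depth becomes 1
  Position 11 ')': depth becomes 0
Maximum depth reached: 3

3


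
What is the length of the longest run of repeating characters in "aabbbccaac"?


Input: "aabbbccaac"
Scanning for longest run:
  Position 1 ('a'): continues run of 'a', length=2
  Position 2 ('b'): new char, reset run to 1
  Position 3 ('b'): continues run of 'b', length=2
  Position 4 ('b'): continues run of 'b', length=3
  Position 5 ('c'): new char, reset run to 1
  Position 6 ('c'): continues run of 'c', length=2
  Position 7 ('a'): new char, reset run to 1
  Position 8 ('a'): continues run of 'a', length=2
  Position 9 ('c'): new char, reset run to 1
Longest run: 'b' with length 3

3


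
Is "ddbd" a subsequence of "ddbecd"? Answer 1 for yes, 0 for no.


Check if "ddbd" is a subsequence of "ddbecd"
Greedy scan:
  Position 0 ('d'): matches sub[0] = 'd'
  Position 1 ('d'): matches sub[1] = 'd'
  Position 2 ('b'): matches sub[2] = 'b'
  Position 3 ('e'): no match needed
  Position 4 ('c'): no match needed
  Position 5 ('d'): matches sub[3] = 'd'
All 4 characters matched => is a subsequence

1


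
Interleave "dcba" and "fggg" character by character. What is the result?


Interleaving "dcba" and "fggg":
  Position 0: 'd' from first, 'f' from second => "df"
  Position 1: 'c' from first, 'g' from second => "cg"
  Position 2: 'b' from first, 'g' from second => "bg"
  Position 3: 'a' from first, 'g' from second => "ag"
Result: dfcgbgag

dfcgbgag


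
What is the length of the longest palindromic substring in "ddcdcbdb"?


Input: "ddcdcbdb"
Checking substrings for palindromes:
  [1:4] "dcd" (len 3) => palindrome
  [2:5] "cdc" (len 3) => palindrome
  [5:8] "bdb" (len 3) => palindrome
  [0:2] "dd" (len 2) => palindrome
Longest palindromic substring: "dcd" with length 3

3


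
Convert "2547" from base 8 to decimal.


Input: "2547" in base 8
Positional expansion:
  Digit '2' (value 2) x 8^3 = 1024
  Digit '5' (value 5) x 8^2 = 320
  Digit '4' (value 4) x 8^1 = 32
  Digit '7' (value 7) x 8^0 = 7
Sum = 1383

1383


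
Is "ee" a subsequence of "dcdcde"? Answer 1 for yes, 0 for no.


Check if "ee" is a subsequence of "dcdcde"
Greedy scan:
  Position 0 ('d'): no match needed
  Position 1 ('c'): no match needed
  Position 2 ('d'): no match needed
  Position 3 ('c'): no match needed
  Position 4 ('d'): no match needed
  Position 5 ('e'): matches sub[0] = 'e'
Only matched 1/2 characters => not a subsequence

0


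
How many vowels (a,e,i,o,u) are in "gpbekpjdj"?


Input: gpbekpjdj
Checking each character:
  'g' at position 0: consonant
  'p' at position 1: consonant
  'b' at position 2: consonant
  'e' at position 3: vowel (running total: 1)
  'k' at position 4: consonant
  'p' at position 5: consonant
  'j' at position 6: consonant
  'd' at position 7: consonant
  'j' at position 8: consonant
Total vowels: 1

1


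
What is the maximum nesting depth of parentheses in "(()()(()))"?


Input: "(()()(()))"
Tracking depth:
  Position 0 '(': depth becomes 1
  Position 1 '(': depth becomes 2
  Position 2 ')': depth becomes 1
  Position 3 '(': depth becomes 2
  Position 4 ')': depth becomes 1
  Position 5 '(': depth becomes 2
  Position 6 '(': depth becomes 3
  Position 7 ')': depth becomes 2
  Position 8 ')': depth becomes 1
  Position 9 ')': depth becomes 0
Maximum depth reached: 3

3


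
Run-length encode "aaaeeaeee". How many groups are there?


Input: aaaeeaeee
Scanning for consecutive runs:
  Group 1: 'a' x 3 (positions 0-2)
  Group 2: 'e' x 2 (positions 3-4)
  Group 3: 'a' x 1 (positions 5-5)
  Group 4: 'e' x 3 (positions 6-8)
Total groups: 4

4


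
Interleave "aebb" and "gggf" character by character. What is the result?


Interleaving "aebb" and "gggf":
  Position 0: 'a' from first, 'g' from second => "ag"
  Position 1: 'e' from first, 'g' from second => "eg"
  Position 2: 'b' from first, 'g' from second => "bg"
  Position 3: 'b' from first, 'f' from second => "bf"
Result: agegbgbf

agegbgbf


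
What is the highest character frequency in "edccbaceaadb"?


Input: edccbaceaadb
Character counts:
  'a': 3
  'b': 2
  'c': 3
  'd': 2
  'e': 2
Maximum frequency: 3

3


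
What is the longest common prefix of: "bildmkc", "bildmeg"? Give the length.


Words: bildmkc, bildmeg
  Position 0: all 'b' => match
  Position 1: all 'i' => match
  Position 2: all 'l' => match
  Position 3: all 'd' => match
  Position 4: all 'm' => match
  Position 5: ('k', 'e') => mismatch, stop
LCP = "bildm" (length 5)

5


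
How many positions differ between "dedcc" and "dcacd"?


Comparing "dedcc" and "dcacd" position by position:
  Position 0: 'd' vs 'd' => same
  Position 1: 'e' vs 'c' => DIFFER
  Position 2: 'd' vs 'a' => DIFFER
  Position 3: 'c' vs 'c' => same
  Position 4: 'c' vs 'd' => DIFFER
Positions that differ: 3

3


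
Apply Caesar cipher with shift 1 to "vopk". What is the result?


Caesar cipher: shift "vopk" by 1
  'v' (pos 21) + 1 = pos 22 = 'w'
  'o' (pos 14) + 1 = pos 15 = 'p'
  'p' (pos 15) + 1 = pos 16 = 'q'
  'k' (pos 10) + 1 = pos 11 = 'l'
Result: wpql

wpql


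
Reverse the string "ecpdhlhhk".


Input: ecpdhlhhk
Reading characters right to left:
  Position 8: 'k'
  Position 7: 'h'
  Position 6: 'h'
  Position 5: 'l'
  Position 4: 'h'
  Position 3: 'd'
  Position 2: 'p'
  Position 1: 'c'
  Position 0: 'e'
Reversed: khhlhdpce

khhlhdpce


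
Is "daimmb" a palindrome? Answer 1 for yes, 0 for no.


Input: daimmb
Reversed: bmmiad
  Compare pos 0 ('d') with pos 5 ('b'): MISMATCH
  Compare pos 1 ('a') with pos 4 ('m'): MISMATCH
  Compare pos 2 ('i') with pos 3 ('m'): MISMATCH
Result: not a palindrome

0


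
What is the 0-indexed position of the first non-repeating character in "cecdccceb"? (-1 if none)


Input: cecdccceb
Character frequencies:
  'b': 1
  'c': 5
  'd': 1
  'e': 2
Scanning left to right for freq == 1:
  Position 0 ('c'): freq=5, skip
  Position 1 ('e'): freq=2, skip
  Position 2 ('c'): freq=5, skip
  Position 3 ('d'): unique! => answer = 3

3


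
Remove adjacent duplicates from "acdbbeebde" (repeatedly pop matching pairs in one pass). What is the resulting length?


Input: acdbbeebde
Stack-based adjacent duplicate removal:
  Read 'a': push. Stack: a
  Read 'c': push. Stack: ac
  Read 'd': push. Stack: acd
  Read 'b': push. Stack: acdb
  Read 'b': matches stack top 'b' => pop. Stack: acd
  Read 'e': push. Stack: acde
  Read 'e': matches stack top 'e' => pop. Stack: acd
  Read 'b': push. Stack: acdb
  Read 'd': push. Stack: acdbd
  Read 'e': push. Stack: acdbde
Final stack: "acdbde" (length 6)

6


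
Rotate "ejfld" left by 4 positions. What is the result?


Input: "ejfld", rotate left by 4
First 4 characters: "ejfl"
Remaining characters: "d"
Concatenate remaining + first: "d" + "ejfl" = "dejfl"

dejfl


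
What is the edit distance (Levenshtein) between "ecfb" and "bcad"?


Computing edit distance: "ecfb" -> "bcad"
DP table:
           b    c    a    d
      0    1    2    3    4
  e   1    1    2    3    4
  c   2    2    1    2    3
  f   3    3    2    2    3
  b   4    3    3    3    3
Edit distance = dp[4][4] = 3

3


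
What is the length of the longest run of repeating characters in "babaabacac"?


Input: "babaabacac"
Scanning for longest run:
  Position 1 ('a'): new char, reset run to 1
  Position 2 ('b'): new char, reset run to 1
  Position 3 ('a'): new char, reset run to 1
  Position 4 ('a'): continues run of 'a', length=2
  Position 5 ('b'): new char, reset run to 1
  Position 6 ('a'): new char, reset run to 1
  Position 7 ('c'): new char, reset run to 1
  Position 8 ('a'): new char, reset run to 1
  Position 9 ('c'): new char, reset run to 1
Longest run: 'a' with length 2

2


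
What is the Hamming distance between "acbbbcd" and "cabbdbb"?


Comparing "acbbbcd" and "cabbdbb" position by position:
  Position 0: 'a' vs 'c' => differ
  Position 1: 'c' vs 'a' => differ
  Position 2: 'b' vs 'b' => same
  Position 3: 'b' vs 'b' => same
  Position 4: 'b' vs 'd' => differ
  Position 5: 'c' vs 'b' => differ
  Position 6: 'd' vs 'b' => differ
Total differences (Hamming distance): 5

5


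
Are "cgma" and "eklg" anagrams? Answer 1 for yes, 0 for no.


Strings: "cgma", "eklg"
Sorted first:  acgm
Sorted second: egkl
Differ at position 0: 'a' vs 'e' => not anagrams

0


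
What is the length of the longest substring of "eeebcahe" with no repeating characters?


Input: "eeebcahe"
Sliding window (track last position of each char):
  Position 0 ('e'): window [0,0] length 1 -- new best
  Position 1 ('e'): repeat (last at 0), move window start to 1
  Position 1 ('e'): window [1,1] length 1
  Position 2 ('e'): repeat (last at 1), move window start to 2
  Position 2 ('e'): window [2,2] length 1
  Position 3 ('b'): window [2,3] length 2 -- new best
  Position 4 ('c'): window [2,4] length 3 -- new best
  Position 5 ('a'): window [2,5] length 4 -- new best
  Position 6 ('h'): window [2,6] length 5 -- new best
  Position 7 ('e'): repeat (last at 2), move window start to 3
  Position 7 ('e'): window [3,7] length 5
Longest substring with no repeats: "ebcah" with length 5

5


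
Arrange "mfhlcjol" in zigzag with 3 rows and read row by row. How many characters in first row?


Zigzag "mfhlcjol" into 3 rows:
Placing characters:
  'm' => row 0
  'f' => row 1
  'h' => row 2
  'l' => row 1
  'c' => row 0
  'j' => row 1
  'o' => row 2
  'l' => row 1
Rows:
  Row 0: "mc"
  Row 1: "fljl"
  Row 2: "ho"
First row length: 2

2


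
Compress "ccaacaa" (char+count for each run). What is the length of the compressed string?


Input: ccaacaa
Runs:
  'c' x 2 => "c2"
  'a' x 2 => "a2"
  'c' x 1 => "c1"
  'a' x 2 => "a2"
Compressed: "c2a2c1a2"
Compressed length: 8

8


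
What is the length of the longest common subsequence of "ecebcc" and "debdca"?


LCS of "ecebcc" and "debdca"
DP table:
           d    e    b    d    c    a
      0    0    0    0    0    0    0
  e   0    0    1    1    1    1    1
  c   0    0    1    1    1    2    2
  e   0    0    1    1    1    2    2
  b   0    0    1    2    2    2    2
  c   0    0    1    2    2    3    3
  c   0    0    1    2    2    3    3
LCS length = dp[6][6] = 3

3


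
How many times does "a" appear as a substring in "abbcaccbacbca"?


Searching for "a" in "abbcaccbacbca"
Scanning each position:
  Position 0: "a" => MATCH
  Position 1: "b" => no
  Position 2: "b" => no
  Position 3: "c" => no
  Position 4: "a" => MATCH
  Position 5: "c" => no
  Position 6: "c" => no
  Position 7: "b" => no
  Position 8: "a" => MATCH
  Position 9: "c" => no
  Position 10: "b" => no
  Position 11: "c" => no
  Position 12: "a" => MATCH
Total occurrences: 4

4


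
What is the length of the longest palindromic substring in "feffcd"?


Input: "feffcd"
Checking substrings for palindromes:
  [0:3] "fef" (len 3) => palindrome
  [2:4] "ff" (len 2) => palindrome
Longest palindromic substring: "fef" with length 3

3


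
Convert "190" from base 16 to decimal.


Input: "190" in base 16
Positional expansion:
  Digit '1' (value 1) x 16^2 = 256
  Digit '9' (value 9) x 16^1 = 144
  Digit '0' (value 0) x 16^0 = 0
Sum = 400

400
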